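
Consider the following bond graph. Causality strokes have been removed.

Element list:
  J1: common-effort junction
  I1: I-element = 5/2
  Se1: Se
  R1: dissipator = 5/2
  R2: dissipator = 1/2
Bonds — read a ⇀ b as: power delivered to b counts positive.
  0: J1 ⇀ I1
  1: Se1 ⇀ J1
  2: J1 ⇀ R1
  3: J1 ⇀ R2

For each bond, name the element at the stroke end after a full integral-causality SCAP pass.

#1 stroke at J1  (source Se1 imposes e)
#0 stroke at I1  (J1 effort already set via bond 1)
#2 stroke at R1  (J1: bond 1 brought effort, rest push out)
#3 stroke at R2  (common-e at J1 fixed by 1)

β0 stroke at I1
β1 stroke at J1
β2 stroke at R1
β3 stroke at R2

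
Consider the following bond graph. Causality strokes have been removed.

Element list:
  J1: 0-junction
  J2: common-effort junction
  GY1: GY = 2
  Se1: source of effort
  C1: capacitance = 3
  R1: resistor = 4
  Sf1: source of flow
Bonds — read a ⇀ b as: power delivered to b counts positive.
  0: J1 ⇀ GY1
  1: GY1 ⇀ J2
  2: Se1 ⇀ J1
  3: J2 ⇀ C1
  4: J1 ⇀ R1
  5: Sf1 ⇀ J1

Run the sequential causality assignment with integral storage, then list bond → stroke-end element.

b0 →GY1
b1 →GY1
b2 →J1
b3 →J2
b4 →R1
b5 →Sf1

bond 2 →J1  (Se1 (Se) sets effort on bond)
bond 5 →Sf1  (Sf1 (Sf) sets flow on bond)
bond 0 →GY1  (J1: bond 2 brought effort, rest push out)
bond 4 →R1  (0-jn J1 has e-setter on 2)
bond 1 →GY1  (GY1: gyrator matches bond 0)
bond 3 →J2  (closing 0-jn rule on J2)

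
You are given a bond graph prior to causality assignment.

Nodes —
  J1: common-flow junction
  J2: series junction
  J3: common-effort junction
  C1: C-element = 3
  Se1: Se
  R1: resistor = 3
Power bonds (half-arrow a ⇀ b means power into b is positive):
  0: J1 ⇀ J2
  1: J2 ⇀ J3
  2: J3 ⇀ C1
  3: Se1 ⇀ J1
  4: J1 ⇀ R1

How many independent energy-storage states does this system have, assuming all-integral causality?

1  (C1 all integral)

b3 stroke→J1  (Se1 fixes effort; stroke away)
b2 stroke→J3  (prefer integral on C1)
b1 stroke→J2  (J3 effort already set via bond 2)
b0 stroke→J1  (J2 needs exactly one f-in)
b4 stroke→R1  (J1 needs exactly one f-in)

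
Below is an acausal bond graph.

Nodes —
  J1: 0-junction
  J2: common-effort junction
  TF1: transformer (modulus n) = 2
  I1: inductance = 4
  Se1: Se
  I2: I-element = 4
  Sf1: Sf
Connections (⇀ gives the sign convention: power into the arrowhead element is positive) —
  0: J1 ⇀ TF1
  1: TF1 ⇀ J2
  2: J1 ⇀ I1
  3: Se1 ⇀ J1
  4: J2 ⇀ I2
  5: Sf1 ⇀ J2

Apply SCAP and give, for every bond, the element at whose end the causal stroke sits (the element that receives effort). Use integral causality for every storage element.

b0 stroke at TF1
b1 stroke at J2
b2 stroke at I1
b3 stroke at J1
b4 stroke at I2
b5 stroke at Sf1

bond 3 →J1  (Se1 (Se) sets effort on bond)
bond 5 →Sf1  (Sf1 fixes flow; stroke at Sf1)
bond 0 →TF1  (J1: bond 3 brought effort, rest push out)
bond 2 →I1  (J1 effort already set via bond 3)
bond 1 →J2  (TF1 one-in-one-out from 0)
bond 4 →I2  (J2: bond 1 brought effort, rest push out)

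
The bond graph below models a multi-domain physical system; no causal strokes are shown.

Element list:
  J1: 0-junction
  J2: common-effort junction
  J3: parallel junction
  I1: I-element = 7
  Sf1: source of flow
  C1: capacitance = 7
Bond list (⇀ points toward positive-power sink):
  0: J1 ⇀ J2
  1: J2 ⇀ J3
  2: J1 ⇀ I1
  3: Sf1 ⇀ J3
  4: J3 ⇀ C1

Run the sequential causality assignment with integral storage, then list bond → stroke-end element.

#0 stroke→J1
#1 stroke→J2
#2 stroke→I1
#3 stroke→Sf1
#4 stroke→J3

bond 3 →Sf1  (Sf1 fixes flow; stroke at Sf1)
bond 2 →I1  (I1: I, integral causality)
bond 0 →J1  (only one effort-in slot at J1)
bond 1 →J2  (closing 0-jn rule on J2)
bond 4 →J3  (J3 needs exactly one e-in)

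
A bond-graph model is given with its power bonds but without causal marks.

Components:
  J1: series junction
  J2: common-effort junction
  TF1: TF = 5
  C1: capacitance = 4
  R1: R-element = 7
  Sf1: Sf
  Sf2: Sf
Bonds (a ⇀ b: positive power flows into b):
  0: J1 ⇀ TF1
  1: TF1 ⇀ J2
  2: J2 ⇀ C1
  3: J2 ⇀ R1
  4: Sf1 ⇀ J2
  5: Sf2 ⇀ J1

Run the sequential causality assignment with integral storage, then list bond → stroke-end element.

b4 |Sf1  (source Sf1 imposes f)
b5 |Sf2  (Sf2 fixes flow; stroke at Sf2)
b0 |J1  (common-f at J1 fixed by 5)
b1 |TF1  (through TF1, causality passes straight; one stroke at TF1)
b2 |J2  (C1: C, integral causality)
b3 |R1  (common-e at J2 fixed by 2)

β0 →J1
β1 →TF1
β2 →J2
β3 →R1
β4 →Sf1
β5 →Sf2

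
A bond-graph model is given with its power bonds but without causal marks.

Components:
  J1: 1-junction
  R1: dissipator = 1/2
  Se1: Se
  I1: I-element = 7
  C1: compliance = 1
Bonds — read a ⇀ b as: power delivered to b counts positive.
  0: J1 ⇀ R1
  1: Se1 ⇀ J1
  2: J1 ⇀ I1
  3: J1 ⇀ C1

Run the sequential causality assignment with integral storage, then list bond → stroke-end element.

#0 stroke→J1
#1 stroke→J1
#2 stroke→I1
#3 stroke→J1

bond 1 stroke at J1  (source Se1 imposes e)
bond 2 stroke at I1  (I1 integral (f out))
bond 0 stroke at J1  (1-jn J1 has f-setter on 2)
bond 3 stroke at J1  (1-jn J1 has f-setter on 2)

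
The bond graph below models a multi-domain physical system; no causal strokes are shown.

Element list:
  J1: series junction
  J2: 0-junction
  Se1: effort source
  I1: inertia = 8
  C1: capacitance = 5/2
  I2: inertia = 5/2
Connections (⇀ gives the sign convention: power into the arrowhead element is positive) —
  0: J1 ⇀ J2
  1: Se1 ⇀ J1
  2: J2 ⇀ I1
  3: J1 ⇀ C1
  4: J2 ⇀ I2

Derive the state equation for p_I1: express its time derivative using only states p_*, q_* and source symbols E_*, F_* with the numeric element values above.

dp_I1/dt = E_Se1 - 2*q_C1/5

#1 →J1  (Se1: effort source, stroke at far end)
#2 →I1  (I1 integral (f out))
#3 →J1  (C1: C, integral causality)
#0 →J2  (J1 needs exactly one f-in)
#4 →I2  (J2 effort already set via bond 0)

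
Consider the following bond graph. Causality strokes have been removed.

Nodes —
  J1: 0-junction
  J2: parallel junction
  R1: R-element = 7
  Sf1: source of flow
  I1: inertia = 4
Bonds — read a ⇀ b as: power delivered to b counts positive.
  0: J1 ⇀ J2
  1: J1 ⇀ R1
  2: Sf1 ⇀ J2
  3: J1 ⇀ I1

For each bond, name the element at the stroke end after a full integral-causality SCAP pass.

β2 stroke→Sf1  (Sf1 (Sf) sets flow on bond)
β0 stroke→J2  (only one effort-in slot at J2)
β3 stroke→I1  (prefer integral on I1)
β1 stroke→J1  (only one effort-in slot at J1)

b0 |J2
b1 |J1
b2 |Sf1
b3 |I1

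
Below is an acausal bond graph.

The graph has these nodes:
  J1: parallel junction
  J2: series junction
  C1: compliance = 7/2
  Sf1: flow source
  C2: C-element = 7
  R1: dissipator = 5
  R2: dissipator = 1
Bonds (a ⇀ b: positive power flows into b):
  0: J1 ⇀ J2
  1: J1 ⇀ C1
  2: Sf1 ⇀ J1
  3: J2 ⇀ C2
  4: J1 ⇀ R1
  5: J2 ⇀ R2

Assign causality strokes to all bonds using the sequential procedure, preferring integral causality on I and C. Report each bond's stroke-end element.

bond 0 →J2
bond 1 →J1
bond 2 →Sf1
bond 3 →J2
bond 4 →R1
bond 5 →R2

b2 stroke at Sf1  (Sf1 fixes flow; stroke at Sf1)
b1 stroke at J1  (C1 outputs effort q/C1)
b0 stroke at J2  (0-jn J1 has e-setter on 1)
b4 stroke at R1  (J1: bond 1 brought effort, rest push out)
b3 stroke at J2  (prefer integral on C2)
b5 stroke at R2  (closing 1-jn rule on J2)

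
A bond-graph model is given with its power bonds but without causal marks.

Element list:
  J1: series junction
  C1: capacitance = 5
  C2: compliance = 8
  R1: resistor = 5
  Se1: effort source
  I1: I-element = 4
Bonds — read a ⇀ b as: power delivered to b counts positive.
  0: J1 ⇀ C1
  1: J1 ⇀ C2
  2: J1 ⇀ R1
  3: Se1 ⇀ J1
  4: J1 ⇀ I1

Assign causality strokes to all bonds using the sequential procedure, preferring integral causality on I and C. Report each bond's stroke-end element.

#3 stroke→J1  (Se1 fixes effort; stroke away)
#0 stroke→J1  (prefer integral on C1)
#1 stroke→J1  (C2 integral (e out))
#4 stroke→I1  (I1: I, integral causality)
#2 stroke→J1  (J1: bond 4 brought flow, rest push out)

#0 stroke→J1
#1 stroke→J1
#2 stroke→J1
#3 stroke→J1
#4 stroke→I1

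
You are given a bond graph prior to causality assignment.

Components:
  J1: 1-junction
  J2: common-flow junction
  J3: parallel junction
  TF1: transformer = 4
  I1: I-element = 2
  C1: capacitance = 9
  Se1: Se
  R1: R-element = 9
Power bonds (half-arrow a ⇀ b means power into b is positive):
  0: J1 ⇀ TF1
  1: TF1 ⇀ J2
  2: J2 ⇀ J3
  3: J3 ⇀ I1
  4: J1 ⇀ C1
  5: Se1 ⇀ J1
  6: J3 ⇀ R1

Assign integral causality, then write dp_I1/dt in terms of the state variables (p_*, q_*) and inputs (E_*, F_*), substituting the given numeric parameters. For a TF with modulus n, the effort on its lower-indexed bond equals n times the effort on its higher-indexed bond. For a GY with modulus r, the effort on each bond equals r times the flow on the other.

β5 →J1  (Se1 fixes effort; stroke away)
β3 →I1  (I1: I, integral causality)
β4 →J1  (C1 outputs effort q/C1)
β0 →TF1  (only one flow-in slot at J1)
β1 →J2  (TF1 one-in-one-out from 0)
β2 →J3  (closing 1-jn rule on J2)
β6 →R1  (J3: bond 2 brought effort, rest push out)

dp_I1/dt = E_Se1/4 - q_C1/36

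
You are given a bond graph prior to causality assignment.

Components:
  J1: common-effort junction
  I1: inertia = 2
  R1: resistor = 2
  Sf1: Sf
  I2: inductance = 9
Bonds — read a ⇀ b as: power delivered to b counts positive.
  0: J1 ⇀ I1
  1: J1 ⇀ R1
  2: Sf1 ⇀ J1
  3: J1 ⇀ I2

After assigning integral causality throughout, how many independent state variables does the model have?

2  (I1, I2 all integral)

#2 |Sf1  (Sf1: flow source, stroke at near end)
#0 |I1  (I1 outputs flow p/I1)
#3 |I2  (I2 outputs flow p/I2)
#1 |J1  (J1: last free bond brings effort in)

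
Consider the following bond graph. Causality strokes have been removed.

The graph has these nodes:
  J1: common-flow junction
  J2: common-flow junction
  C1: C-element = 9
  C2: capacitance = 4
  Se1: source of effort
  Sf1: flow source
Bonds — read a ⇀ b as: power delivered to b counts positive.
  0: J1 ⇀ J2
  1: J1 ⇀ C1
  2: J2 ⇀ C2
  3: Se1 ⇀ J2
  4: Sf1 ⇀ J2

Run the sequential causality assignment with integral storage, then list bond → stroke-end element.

bond 3 stroke→J2  (Se1 (Se) sets effort on bond)
bond 4 stroke→Sf1  (source Sf1 imposes f)
bond 0 stroke→J2  (1-jn J2 has f-setter on 4)
bond 2 stroke→J2  (common-f at J2 fixed by 4)
bond 1 stroke→J1  (J1 flow already set via bond 0)

β0 |J2
β1 |J1
β2 |J2
β3 |J2
β4 |Sf1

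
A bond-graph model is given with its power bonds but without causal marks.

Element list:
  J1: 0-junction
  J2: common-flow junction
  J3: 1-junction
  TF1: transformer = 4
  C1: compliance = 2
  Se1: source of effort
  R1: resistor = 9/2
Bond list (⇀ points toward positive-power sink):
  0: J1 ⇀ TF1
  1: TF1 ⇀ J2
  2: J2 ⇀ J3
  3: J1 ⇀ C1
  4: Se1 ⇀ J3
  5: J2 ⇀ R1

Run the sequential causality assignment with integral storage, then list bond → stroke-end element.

β4 stroke at J3  (Se1 fixes effort; stroke away)
β2 stroke at J2  (J3 needs exactly one f-in)
β3 stroke at J1  (C1: C, integral causality)
β0 stroke at TF1  (J1: bond 3 brought effort, rest push out)
β1 stroke at J2  (TF1: transformer flips bond 0)
β5 stroke at R1  (J2 needs exactly one f-in)

#0 →TF1
#1 →J2
#2 →J2
#3 →J1
#4 →J3
#5 →R1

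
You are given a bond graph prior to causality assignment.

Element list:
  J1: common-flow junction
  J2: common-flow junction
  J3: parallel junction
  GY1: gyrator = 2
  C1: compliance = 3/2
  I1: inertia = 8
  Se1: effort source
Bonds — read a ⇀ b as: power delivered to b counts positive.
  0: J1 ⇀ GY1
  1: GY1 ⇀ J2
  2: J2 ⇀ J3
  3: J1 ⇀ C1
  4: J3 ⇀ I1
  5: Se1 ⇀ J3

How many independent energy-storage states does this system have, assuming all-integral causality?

b5 →J3  (Se1 (Se) sets effort on bond)
b2 →J2  (0-jn J3 has e-setter on 5)
b4 →I1  (J3 effort already set via bond 5)
b1 →GY1  (J2 needs exactly one f-in)
b0 →GY1  (GY1: gyrator matches bond 1)
b3 →J1  (J1: bond 0 brought flow, rest push out)

2  (C1, I1 all integral)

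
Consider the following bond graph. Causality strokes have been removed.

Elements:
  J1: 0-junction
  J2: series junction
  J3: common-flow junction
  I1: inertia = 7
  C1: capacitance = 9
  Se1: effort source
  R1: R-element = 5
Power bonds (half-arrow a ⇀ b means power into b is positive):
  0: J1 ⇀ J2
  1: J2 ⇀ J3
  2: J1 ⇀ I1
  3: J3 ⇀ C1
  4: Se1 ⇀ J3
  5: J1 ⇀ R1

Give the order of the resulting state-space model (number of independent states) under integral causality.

#4 stroke→J3  (Se1: effort source, stroke at far end)
#2 stroke→I1  (I1: I, integral causality)
#3 stroke→J3  (C1: C, integral causality)
#1 stroke→J2  (J3 needs exactly one f-in)
#0 stroke→J1  (J2 needs exactly one f-in)
#5 stroke→R1  (common-e at J1 fixed by 0)

2  (C1, I1 all integral)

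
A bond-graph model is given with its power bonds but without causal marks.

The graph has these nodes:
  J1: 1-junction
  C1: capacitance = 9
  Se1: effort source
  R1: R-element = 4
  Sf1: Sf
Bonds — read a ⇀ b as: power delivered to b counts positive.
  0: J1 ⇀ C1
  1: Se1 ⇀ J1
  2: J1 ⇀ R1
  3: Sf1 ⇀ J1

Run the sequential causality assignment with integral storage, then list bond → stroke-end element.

b1 →J1  (source Se1 imposes e)
b3 →Sf1  (Sf1 (Sf) sets flow on bond)
b0 →J1  (J1: bond 3 brought flow, rest push out)
b2 →J1  (J1 flow already set via bond 3)

bond 0 stroke at J1
bond 1 stroke at J1
bond 2 stroke at J1
bond 3 stroke at Sf1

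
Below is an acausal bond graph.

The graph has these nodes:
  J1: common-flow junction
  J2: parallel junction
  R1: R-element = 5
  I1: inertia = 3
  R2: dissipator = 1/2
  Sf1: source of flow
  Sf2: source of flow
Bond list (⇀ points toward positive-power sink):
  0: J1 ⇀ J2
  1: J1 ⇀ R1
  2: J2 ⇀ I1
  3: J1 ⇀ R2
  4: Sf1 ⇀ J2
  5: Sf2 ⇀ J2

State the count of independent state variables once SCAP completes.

1  (I1 all integral)

#4 stroke at Sf1  (source Sf1 imposes f)
#5 stroke at Sf2  (Sf2 (Sf) sets flow on bond)
#2 stroke at I1  (I1: I, integral causality)
#0 stroke at J2  (J2 needs exactly one e-in)
#1 stroke at J1  (1-jn J1 has f-setter on 0)
#3 stroke at J1  (1-jn J1 has f-setter on 0)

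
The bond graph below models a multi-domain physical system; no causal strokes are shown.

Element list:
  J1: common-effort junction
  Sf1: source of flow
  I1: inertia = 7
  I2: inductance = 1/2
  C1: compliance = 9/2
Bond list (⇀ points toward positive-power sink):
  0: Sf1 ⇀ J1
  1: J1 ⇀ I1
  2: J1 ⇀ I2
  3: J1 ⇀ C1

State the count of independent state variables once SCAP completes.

#0 |Sf1  (source Sf1 imposes f)
#1 |I1  (I1: I, integral causality)
#2 |I2  (prefer integral on I2)
#3 |J1  (only one effort-in slot at J1)

3  (C1, I1, I2 all integral)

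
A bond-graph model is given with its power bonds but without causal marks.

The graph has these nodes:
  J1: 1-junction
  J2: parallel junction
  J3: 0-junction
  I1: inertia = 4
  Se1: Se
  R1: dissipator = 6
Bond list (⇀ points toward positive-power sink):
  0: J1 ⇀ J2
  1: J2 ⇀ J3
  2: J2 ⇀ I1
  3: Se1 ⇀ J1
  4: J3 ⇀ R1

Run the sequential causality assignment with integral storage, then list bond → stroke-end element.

β3 →J1  (source Se1 imposes e)
β0 →J2  (only one flow-in slot at J1)
β1 →J3  (J2 effort already set via bond 0)
β2 →I1  (common-e at J2 fixed by 0)
β4 →R1  (common-e at J3 fixed by 1)

b0 |J2
b1 |J3
b2 |I1
b3 |J1
b4 |R1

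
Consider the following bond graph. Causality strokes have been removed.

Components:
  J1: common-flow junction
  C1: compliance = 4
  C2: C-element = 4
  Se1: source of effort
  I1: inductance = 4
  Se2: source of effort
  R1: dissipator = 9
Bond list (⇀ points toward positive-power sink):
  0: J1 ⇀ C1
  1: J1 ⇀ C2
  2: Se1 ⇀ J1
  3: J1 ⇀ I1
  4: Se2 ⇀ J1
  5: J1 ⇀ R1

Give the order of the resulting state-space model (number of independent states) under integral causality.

3  (C1, C2, I1 all integral)

b2 |J1  (Se1 fixes effort; stroke away)
b4 |J1  (Se2 fixes effort; stroke away)
b0 |J1  (C1 outputs effort q/C1)
b1 |J1  (C2 outputs effort q/C2)
b3 |I1  (I1: I, integral causality)
b5 |J1  (1-jn J1 has f-setter on 3)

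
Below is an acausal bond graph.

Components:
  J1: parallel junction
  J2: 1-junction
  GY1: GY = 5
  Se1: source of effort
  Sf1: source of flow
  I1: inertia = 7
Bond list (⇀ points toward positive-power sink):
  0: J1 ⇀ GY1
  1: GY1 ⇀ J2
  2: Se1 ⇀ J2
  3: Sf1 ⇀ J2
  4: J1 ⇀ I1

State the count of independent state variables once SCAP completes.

1  (I1 all integral)

#2 →J2  (Se1: effort source, stroke at far end)
#3 →Sf1  (source Sf1 imposes f)
#1 →J2  (1-jn J2 has f-setter on 3)
#0 →J1  (GY GY1: same side as bond 1)
#4 →I1  (J1: bond 0 brought effort, rest push out)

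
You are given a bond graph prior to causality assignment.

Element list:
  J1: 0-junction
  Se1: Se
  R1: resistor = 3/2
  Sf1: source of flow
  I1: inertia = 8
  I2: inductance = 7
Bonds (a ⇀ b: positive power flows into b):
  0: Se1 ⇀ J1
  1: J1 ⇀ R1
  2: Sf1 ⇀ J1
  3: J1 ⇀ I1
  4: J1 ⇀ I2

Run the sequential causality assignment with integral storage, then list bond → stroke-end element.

β0 →J1  (source Se1 imposes e)
β2 →Sf1  (Sf1 fixes flow; stroke at Sf1)
β1 →R1  (J1: bond 0 brought effort, rest push out)
β3 →I1  (common-e at J1 fixed by 0)
β4 →I2  (J1 effort already set via bond 0)

#0 stroke→J1
#1 stroke→R1
#2 stroke→Sf1
#3 stroke→I1
#4 stroke→I2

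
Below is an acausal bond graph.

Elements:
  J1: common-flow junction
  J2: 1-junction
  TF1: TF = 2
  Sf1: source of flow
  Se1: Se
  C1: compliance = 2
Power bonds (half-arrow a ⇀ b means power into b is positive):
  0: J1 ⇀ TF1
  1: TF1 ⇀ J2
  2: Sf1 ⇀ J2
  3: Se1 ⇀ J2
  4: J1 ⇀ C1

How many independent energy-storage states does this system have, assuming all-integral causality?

#2 stroke at Sf1  (Sf1 fixes flow; stroke at Sf1)
#3 stroke at J2  (Se1 fixes effort; stroke away)
#1 stroke at J2  (1-jn J2 has f-setter on 2)
#0 stroke at TF1  (through TF1, causality passes straight; one stroke at TF1)
#4 stroke at J1  (common-f at J1 fixed by 0)

1  (C1 all integral)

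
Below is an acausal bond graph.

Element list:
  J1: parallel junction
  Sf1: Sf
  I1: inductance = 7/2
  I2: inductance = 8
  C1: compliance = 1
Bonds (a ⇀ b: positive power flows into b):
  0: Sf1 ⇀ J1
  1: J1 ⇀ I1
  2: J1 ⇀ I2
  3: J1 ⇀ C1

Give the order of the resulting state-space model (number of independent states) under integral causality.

bond 0 stroke at Sf1  (source Sf1 imposes f)
bond 1 stroke at I1  (I1: I, integral causality)
bond 2 stroke at I2  (I2 outputs flow p/I2)
bond 3 stroke at J1  (only one effort-in slot at J1)

3  (C1, I1, I2 all integral)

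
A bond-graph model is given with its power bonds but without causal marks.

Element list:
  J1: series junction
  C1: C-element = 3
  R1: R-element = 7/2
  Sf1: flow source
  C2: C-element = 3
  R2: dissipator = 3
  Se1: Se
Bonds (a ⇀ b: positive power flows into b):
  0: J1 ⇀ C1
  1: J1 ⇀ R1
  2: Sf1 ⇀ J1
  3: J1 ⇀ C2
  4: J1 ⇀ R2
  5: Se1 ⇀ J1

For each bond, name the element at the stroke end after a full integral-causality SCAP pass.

#2 stroke→Sf1  (Sf1 fixes flow; stroke at Sf1)
#5 stroke→J1  (Se1: effort source, stroke at far end)
#0 stroke→J1  (common-f at J1 fixed by 2)
#1 stroke→J1  (1-jn J1 has f-setter on 2)
#3 stroke→J1  (1-jn J1 has f-setter on 2)
#4 stroke→J1  (J1 flow already set via bond 2)

bond 0 |J1
bond 1 |J1
bond 2 |Sf1
bond 3 |J1
bond 4 |J1
bond 5 |J1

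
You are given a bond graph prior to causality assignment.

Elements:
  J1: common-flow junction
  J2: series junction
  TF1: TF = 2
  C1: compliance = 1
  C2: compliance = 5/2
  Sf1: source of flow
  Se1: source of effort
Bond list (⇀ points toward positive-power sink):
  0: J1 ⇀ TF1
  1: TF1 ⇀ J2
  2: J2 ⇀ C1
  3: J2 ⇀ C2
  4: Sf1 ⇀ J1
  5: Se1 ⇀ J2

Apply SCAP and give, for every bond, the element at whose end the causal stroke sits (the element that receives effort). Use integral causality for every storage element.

#4 |Sf1  (Sf1 fixes flow; stroke at Sf1)
#5 |J2  (source Se1 imposes e)
#0 |J1  (J1: bond 4 brought flow, rest push out)
#1 |TF1  (TF1: transformer flips bond 0)
#2 |J2  (J2: bond 1 brought flow, rest push out)
#3 |J2  (J2: bond 1 brought flow, rest push out)

bond 0 →J1
bond 1 →TF1
bond 2 →J2
bond 3 →J2
bond 4 →Sf1
bond 5 →J2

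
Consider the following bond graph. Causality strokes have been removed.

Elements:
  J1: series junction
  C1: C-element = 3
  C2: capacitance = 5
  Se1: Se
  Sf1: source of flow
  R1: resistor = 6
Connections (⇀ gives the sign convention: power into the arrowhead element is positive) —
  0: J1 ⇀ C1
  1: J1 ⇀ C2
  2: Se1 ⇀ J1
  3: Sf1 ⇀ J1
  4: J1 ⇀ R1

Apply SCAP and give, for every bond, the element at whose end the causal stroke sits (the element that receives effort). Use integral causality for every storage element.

#0 stroke→J1
#1 stroke→J1
#2 stroke→J1
#3 stroke→Sf1
#4 stroke→J1

#2 stroke at J1  (source Se1 imposes e)
#3 stroke at Sf1  (Sf1 fixes flow; stroke at Sf1)
#0 stroke at J1  (common-f at J1 fixed by 3)
#1 stroke at J1  (1-jn J1 has f-setter on 3)
#4 stroke at J1  (J1: bond 3 brought flow, rest push out)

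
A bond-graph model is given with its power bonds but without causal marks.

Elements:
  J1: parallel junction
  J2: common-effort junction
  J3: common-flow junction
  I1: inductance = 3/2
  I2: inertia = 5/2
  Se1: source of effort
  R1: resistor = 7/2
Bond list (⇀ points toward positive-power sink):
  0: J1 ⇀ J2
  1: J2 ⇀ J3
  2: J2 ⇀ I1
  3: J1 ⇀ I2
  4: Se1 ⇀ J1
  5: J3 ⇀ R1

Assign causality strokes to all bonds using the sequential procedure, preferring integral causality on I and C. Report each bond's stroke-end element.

bond 4 →J1  (Se1 (Se) sets effort on bond)
bond 0 →J2  (J1: bond 4 brought effort, rest push out)
bond 3 →I2  (J1 effort already set via bond 4)
bond 1 →J3  (common-e at J2 fixed by 0)
bond 2 →I1  (common-e at J2 fixed by 0)
bond 5 →R1  (J3 needs exactly one f-in)

#0 stroke at J2
#1 stroke at J3
#2 stroke at I1
#3 stroke at I2
#4 stroke at J1
#5 stroke at R1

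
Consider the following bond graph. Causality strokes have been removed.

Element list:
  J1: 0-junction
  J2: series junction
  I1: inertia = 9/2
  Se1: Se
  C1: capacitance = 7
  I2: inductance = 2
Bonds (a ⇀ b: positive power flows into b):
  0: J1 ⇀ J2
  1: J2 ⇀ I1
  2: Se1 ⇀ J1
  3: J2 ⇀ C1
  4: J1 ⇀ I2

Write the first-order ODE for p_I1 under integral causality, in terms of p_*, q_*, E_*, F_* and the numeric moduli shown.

dp_I1/dt = E_Se1 - q_C1/7

#2 |J1  (source Se1 imposes e)
#0 |J2  (0-jn J1 has e-setter on 2)
#4 |I2  (0-jn J1 has e-setter on 2)
#1 |I1  (prefer integral on I1)
#3 |J2  (J2: bond 1 brought flow, rest push out)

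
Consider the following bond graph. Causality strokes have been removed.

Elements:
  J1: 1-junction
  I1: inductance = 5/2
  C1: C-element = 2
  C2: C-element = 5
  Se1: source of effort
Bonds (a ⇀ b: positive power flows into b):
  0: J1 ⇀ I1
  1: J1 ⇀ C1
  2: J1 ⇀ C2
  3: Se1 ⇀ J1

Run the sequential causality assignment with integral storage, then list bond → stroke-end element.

β3 stroke→J1  (Se1: effort source, stroke at far end)
β0 stroke→I1  (prefer integral on I1)
β1 stroke→J1  (J1 flow already set via bond 0)
β2 stroke→J1  (1-jn J1 has f-setter on 0)

b0 stroke→I1
b1 stroke→J1
b2 stroke→J1
b3 stroke→J1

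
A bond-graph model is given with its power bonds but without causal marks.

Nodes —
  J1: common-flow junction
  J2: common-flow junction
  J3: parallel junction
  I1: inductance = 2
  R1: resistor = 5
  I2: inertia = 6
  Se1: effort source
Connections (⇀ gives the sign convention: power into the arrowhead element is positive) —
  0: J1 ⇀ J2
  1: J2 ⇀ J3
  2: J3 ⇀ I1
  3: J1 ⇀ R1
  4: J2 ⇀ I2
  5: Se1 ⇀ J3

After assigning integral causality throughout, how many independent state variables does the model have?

2  (I1, I2 all integral)

#5 stroke→J3  (Se1 fixes effort; stroke away)
#1 stroke→J2  (0-jn J3 has e-setter on 5)
#2 stroke→I1  (J3 effort already set via bond 5)
#4 stroke→I2  (I2 outputs flow p/I2)
#0 stroke→J2  (common-f at J2 fixed by 4)
#3 stroke→J1  (1-jn J1 has f-setter on 0)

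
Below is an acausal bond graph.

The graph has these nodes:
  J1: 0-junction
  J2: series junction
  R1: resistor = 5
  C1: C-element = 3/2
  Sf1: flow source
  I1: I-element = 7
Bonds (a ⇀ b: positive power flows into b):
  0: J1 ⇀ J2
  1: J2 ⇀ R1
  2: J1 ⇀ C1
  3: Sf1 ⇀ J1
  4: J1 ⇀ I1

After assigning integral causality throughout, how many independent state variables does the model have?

2  (C1, I1 all integral)

β3 |Sf1  (Sf1 fixes flow; stroke at Sf1)
β2 |J1  (prefer integral on C1)
β0 |J2  (J1 effort already set via bond 2)
β4 |I1  (common-e at J1 fixed by 2)
β1 |R1  (only one flow-in slot at J2)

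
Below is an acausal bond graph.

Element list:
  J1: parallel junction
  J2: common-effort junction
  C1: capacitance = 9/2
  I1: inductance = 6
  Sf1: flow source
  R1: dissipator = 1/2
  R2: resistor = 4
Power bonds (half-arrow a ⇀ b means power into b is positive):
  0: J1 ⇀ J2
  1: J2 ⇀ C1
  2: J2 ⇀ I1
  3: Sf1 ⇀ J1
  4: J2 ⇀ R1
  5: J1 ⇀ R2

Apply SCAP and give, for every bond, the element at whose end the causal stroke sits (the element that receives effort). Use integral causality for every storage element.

b3 |Sf1  (Sf1: flow source, stroke at near end)
b1 |J2  (C1 outputs effort q/C1)
b0 |J1  (common-e at J2 fixed by 1)
b2 |I1  (J2: bond 1 brought effort, rest push out)
b4 |R1  (common-e at J2 fixed by 1)
b5 |R2  (0-jn J1 has e-setter on 0)

#0 stroke→J1
#1 stroke→J2
#2 stroke→I1
#3 stroke→Sf1
#4 stroke→R1
#5 stroke→R2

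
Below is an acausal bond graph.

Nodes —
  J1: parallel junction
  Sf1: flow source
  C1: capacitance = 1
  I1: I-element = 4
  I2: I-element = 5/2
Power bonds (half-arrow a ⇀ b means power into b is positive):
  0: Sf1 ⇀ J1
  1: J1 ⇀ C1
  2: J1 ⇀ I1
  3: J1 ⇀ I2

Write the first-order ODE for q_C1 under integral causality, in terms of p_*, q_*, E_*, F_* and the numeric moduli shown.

b0 |Sf1  (Sf1: flow source, stroke at near end)
b1 |J1  (C1 outputs effort q/C1)
b2 |I1  (common-e at J1 fixed by 1)
b3 |I2  (J1 effort already set via bond 1)

dq_C1/dt = F_Sf1 - p_I1/4 - 2*p_I2/5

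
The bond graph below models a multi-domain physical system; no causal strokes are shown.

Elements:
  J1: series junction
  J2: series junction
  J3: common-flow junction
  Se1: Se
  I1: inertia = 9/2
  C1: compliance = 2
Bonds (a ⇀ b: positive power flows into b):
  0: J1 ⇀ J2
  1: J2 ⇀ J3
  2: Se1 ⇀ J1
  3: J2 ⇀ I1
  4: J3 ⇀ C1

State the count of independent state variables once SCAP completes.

b2 →J1  (Se1 (Se) sets effort on bond)
b0 →J2  (closing 1-jn rule on J1)
b3 →I1  (prefer integral on I1)
b1 →J2  (1-jn J2 has f-setter on 3)
b4 →J3  (J3: bond 1 brought flow, rest push out)

2  (C1, I1 all integral)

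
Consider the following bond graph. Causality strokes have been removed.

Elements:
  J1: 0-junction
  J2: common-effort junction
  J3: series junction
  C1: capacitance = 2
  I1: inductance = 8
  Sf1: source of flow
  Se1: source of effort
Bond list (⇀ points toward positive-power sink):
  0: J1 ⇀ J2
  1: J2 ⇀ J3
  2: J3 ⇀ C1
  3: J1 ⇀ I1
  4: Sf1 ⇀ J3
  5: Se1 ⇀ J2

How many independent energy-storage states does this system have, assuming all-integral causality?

2  (C1, I1 all integral)

#4 |Sf1  (Sf1: flow source, stroke at near end)
#5 |J2  (Se1 fixes effort; stroke away)
#0 |J1  (0-jn J2 has e-setter on 5)
#1 |J3  (0-jn J2 has e-setter on 5)
#2 |J3  (J3 flow already set via bond 4)
#3 |I1  (common-e at J1 fixed by 0)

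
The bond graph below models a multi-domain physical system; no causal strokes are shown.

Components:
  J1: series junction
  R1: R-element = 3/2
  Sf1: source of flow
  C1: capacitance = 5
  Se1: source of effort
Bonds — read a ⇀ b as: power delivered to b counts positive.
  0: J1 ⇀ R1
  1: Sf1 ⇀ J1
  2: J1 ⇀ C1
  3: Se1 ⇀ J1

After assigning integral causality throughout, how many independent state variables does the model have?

β1 stroke→Sf1  (Sf1: flow source, stroke at near end)
β3 stroke→J1  (Se1 fixes effort; stroke away)
β0 stroke→J1  (common-f at J1 fixed by 1)
β2 stroke→J1  (1-jn J1 has f-setter on 1)

1  (C1 all integral)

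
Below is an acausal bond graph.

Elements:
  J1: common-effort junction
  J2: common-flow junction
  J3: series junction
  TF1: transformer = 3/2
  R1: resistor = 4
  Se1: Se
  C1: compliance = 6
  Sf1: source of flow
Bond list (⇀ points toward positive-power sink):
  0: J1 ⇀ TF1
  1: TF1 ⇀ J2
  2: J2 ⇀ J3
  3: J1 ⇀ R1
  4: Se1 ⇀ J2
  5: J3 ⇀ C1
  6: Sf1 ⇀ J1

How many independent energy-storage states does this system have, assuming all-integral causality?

b4 stroke at J2  (Se1 fixes effort; stroke away)
b6 stroke at Sf1  (Sf1 fixes flow; stroke at Sf1)
b5 stroke at J3  (C1: C, integral causality)
b2 stroke at J2  (J3: last free bond brings flow in)
b1 stroke at TF1  (only one flow-in slot at J2)
b0 stroke at J1  (TF1: transformer flips bond 1)
b3 stroke at R1  (J1 effort already set via bond 0)

1  (C1 all integral)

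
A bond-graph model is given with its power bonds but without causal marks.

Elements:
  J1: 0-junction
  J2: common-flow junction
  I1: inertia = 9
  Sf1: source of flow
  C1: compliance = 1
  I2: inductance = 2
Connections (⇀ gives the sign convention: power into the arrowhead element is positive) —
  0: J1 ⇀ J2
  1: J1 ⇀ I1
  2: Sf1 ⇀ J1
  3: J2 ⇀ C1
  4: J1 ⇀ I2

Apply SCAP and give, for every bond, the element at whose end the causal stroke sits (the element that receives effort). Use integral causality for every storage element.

b2 stroke→Sf1  (source Sf1 imposes f)
b1 stroke→I1  (I1: I, integral causality)
b3 stroke→J2  (C1 integral (e out))
b0 stroke→J1  (J2: last free bond brings flow in)
b4 stroke→I2  (common-e at J1 fixed by 0)

bond 0 stroke at J1
bond 1 stroke at I1
bond 2 stroke at Sf1
bond 3 stroke at J2
bond 4 stroke at I2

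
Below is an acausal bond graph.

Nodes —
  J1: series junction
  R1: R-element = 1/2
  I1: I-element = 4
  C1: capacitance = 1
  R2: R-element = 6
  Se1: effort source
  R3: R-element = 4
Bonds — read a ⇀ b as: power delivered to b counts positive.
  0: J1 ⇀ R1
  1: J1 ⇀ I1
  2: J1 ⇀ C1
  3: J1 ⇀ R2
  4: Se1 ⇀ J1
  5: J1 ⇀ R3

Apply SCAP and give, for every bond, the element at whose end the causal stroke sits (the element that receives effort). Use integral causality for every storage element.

b0 stroke at J1
b1 stroke at I1
b2 stroke at J1
b3 stroke at J1
b4 stroke at J1
b5 stroke at J1

#4 →J1  (Se1 fixes effort; stroke away)
#1 →I1  (I1 outputs flow p/I1)
#0 →J1  (J1 flow already set via bond 1)
#2 →J1  (J1 flow already set via bond 1)
#3 →J1  (J1: bond 1 brought flow, rest push out)
#5 →J1  (J1: bond 1 brought flow, rest push out)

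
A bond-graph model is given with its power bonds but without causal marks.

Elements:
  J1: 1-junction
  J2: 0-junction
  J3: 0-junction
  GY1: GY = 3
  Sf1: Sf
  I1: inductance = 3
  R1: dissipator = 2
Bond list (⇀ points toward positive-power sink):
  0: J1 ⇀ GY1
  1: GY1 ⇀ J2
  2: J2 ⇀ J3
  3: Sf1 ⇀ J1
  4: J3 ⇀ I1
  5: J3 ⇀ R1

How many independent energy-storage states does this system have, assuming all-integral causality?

bond 3 stroke→Sf1  (Sf1 (Sf) sets flow on bond)
bond 0 stroke→J1  (common-f at J1 fixed by 3)
bond 1 stroke→J2  (GY1: gyrator matches bond 0)
bond 2 stroke→J3  (J2 effort already set via bond 1)
bond 4 stroke→I1  (common-e at J3 fixed by 2)
bond 5 stroke→R1  (0-jn J3 has e-setter on 2)

1  (I1 all integral)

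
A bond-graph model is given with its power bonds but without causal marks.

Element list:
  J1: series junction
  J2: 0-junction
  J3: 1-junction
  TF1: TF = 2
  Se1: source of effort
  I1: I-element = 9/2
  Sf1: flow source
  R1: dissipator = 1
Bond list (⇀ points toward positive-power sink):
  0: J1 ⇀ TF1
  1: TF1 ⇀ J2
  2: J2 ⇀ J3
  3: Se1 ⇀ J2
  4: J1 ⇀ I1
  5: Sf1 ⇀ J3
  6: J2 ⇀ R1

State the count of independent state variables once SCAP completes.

1  (I1 all integral)

#3 stroke→J2  (source Se1 imposes e)
#5 stroke→Sf1  (Sf1: flow source, stroke at near end)
#1 stroke→TF1  (common-e at J2 fixed by 3)
#2 stroke→J3  (0-jn J2 has e-setter on 3)
#6 stroke→R1  (J2 effort already set via bond 3)
#0 stroke→J1  (TF TF1: opposite of bond 1)
#4 stroke→I1  (J1 needs exactly one f-in)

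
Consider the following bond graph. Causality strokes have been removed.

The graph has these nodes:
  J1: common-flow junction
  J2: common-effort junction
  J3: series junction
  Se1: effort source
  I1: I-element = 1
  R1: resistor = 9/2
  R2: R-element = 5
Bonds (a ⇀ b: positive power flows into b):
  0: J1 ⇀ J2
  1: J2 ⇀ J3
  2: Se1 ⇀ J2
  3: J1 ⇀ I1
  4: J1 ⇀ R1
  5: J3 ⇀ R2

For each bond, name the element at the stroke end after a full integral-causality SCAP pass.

b2 stroke→J2  (Se1: effort source, stroke at far end)
b0 stroke→J1  (common-e at J2 fixed by 2)
b1 stroke→J3  (J2: bond 2 brought effort, rest push out)
b5 stroke→R2  (J3 needs exactly one f-in)
b3 stroke→I1  (I1 outputs flow p/I1)
b4 stroke→J1  (1-jn J1 has f-setter on 3)

bond 0 stroke at J1
bond 1 stroke at J3
bond 2 stroke at J2
bond 3 stroke at I1
bond 4 stroke at J1
bond 5 stroke at R2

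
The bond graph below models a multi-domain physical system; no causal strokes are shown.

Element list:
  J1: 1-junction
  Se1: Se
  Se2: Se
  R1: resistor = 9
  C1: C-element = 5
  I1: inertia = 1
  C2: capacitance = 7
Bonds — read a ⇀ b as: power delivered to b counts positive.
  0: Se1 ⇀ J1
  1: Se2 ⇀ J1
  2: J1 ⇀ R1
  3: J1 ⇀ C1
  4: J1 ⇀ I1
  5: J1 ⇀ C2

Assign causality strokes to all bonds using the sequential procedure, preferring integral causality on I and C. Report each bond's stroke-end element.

#0 |J1
#1 |J1
#2 |J1
#3 |J1
#4 |I1
#5 |J1

#0 →J1  (source Se1 imposes e)
#1 →J1  (Se2 fixes effort; stroke away)
#3 →J1  (C1: C, integral causality)
#4 →I1  (I1: I, integral causality)
#2 →J1  (1-jn J1 has f-setter on 4)
#5 →J1  (J1 flow already set via bond 4)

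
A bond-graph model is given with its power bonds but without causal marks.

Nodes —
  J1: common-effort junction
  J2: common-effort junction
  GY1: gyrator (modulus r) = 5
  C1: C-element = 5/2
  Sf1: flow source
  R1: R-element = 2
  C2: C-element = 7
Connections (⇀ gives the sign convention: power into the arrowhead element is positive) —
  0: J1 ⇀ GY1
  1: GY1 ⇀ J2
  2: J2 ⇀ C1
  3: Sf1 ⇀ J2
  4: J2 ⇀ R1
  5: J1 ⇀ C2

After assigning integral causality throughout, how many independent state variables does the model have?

#3 →Sf1  (Sf1 fixes flow; stroke at Sf1)
#2 →J2  (C1 outputs effort q/C1)
#1 →GY1  (J2 effort already set via bond 2)
#4 →R1  (J2 effort already set via bond 2)
#0 →GY1  (GY1: gyrator matches bond 1)
#5 →J1  (J1 needs exactly one e-in)

2  (C1, C2 all integral)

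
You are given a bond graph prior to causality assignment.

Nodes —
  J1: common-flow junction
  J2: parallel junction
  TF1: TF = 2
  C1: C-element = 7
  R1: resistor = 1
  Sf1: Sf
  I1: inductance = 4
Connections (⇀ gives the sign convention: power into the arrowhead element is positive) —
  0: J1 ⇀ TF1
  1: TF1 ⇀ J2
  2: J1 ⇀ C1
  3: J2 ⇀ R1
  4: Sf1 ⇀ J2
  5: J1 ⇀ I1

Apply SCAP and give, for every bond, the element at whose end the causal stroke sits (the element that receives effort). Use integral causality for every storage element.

#0 |J1
#1 |TF1
#2 |J1
#3 |J2
#4 |Sf1
#5 |I1

b4 →Sf1  (Sf1: flow source, stroke at near end)
b2 →J1  (C1: C, integral causality)
b5 →I1  (prefer integral on I1)
b0 →J1  (J1: bond 5 brought flow, rest push out)
b1 →TF1  (TF1: transformer flips bond 0)
b3 →J2  (closing 0-jn rule on J2)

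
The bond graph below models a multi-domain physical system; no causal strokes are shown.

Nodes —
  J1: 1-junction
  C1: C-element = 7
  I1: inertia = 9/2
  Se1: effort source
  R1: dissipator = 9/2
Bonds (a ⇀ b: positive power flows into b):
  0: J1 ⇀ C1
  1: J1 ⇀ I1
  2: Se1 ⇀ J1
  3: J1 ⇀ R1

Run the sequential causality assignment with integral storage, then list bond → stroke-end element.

bond 0 stroke→J1
bond 1 stroke→I1
bond 2 stroke→J1
bond 3 stroke→J1

#2 stroke→J1  (Se1 fixes effort; stroke away)
#0 stroke→J1  (C1 integral (e out))
#1 stroke→I1  (I1 outputs flow p/I1)
#3 stroke→J1  (common-f at J1 fixed by 1)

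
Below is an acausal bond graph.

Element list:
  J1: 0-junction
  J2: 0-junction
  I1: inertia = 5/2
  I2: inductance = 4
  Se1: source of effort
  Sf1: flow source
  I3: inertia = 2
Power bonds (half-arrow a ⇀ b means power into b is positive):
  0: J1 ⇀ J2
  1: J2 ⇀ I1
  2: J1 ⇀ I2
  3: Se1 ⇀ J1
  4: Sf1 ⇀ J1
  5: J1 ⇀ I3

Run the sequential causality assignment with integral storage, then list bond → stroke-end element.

b3 stroke→J1  (Se1 fixes effort; stroke away)
b4 stroke→Sf1  (Sf1 fixes flow; stroke at Sf1)
b0 stroke→J2  (J1: bond 3 brought effort, rest push out)
b2 stroke→I2  (0-jn J1 has e-setter on 3)
b5 stroke→I3  (J1: bond 3 brought effort, rest push out)
b1 stroke→I1  (J2: bond 0 brought effort, rest push out)

#0 stroke→J2
#1 stroke→I1
#2 stroke→I2
#3 stroke→J1
#4 stroke→Sf1
#5 stroke→I3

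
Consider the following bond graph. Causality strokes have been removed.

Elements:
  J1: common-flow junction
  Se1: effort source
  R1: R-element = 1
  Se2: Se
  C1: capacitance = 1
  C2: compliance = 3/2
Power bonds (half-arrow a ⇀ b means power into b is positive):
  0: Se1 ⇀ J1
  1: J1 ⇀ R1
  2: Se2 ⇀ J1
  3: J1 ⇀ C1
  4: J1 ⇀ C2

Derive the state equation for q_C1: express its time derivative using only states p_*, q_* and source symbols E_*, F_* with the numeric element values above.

dq_C1/dt = E_Se1 + E_Se2 - q_C1 - 2*q_C2/3

bond 0 →J1  (Se1 fixes effort; stroke away)
bond 2 →J1  (Se2 (Se) sets effort on bond)
bond 3 →J1  (C1: C, integral causality)
bond 4 →J1  (C2 outputs effort q/C2)
bond 1 →R1  (only one flow-in slot at J1)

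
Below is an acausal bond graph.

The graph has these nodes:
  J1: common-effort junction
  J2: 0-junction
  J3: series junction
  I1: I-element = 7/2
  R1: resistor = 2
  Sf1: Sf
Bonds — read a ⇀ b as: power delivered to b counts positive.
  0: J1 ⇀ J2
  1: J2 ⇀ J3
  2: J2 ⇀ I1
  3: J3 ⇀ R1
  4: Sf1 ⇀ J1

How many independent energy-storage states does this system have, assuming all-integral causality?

1  (I1 all integral)

b4 →Sf1  (Sf1: flow source, stroke at near end)
b0 →J1  (J1 needs exactly one e-in)
b2 →I1  (prefer integral on I1)
b1 →J2  (J2: last free bond brings effort in)
b3 →J3  (J3: bond 1 brought flow, rest push out)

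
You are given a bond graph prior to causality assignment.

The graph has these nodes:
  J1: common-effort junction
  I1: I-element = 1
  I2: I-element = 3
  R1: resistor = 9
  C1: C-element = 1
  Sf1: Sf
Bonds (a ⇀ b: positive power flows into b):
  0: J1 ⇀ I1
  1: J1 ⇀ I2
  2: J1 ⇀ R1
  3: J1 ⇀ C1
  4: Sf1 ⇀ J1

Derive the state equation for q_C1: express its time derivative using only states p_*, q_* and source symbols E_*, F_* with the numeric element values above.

b4 stroke→Sf1  (Sf1 fixes flow; stroke at Sf1)
b0 stroke→I1  (I1: I, integral causality)
b1 stroke→I2  (prefer integral on I2)
b3 stroke→J1  (C1: C, integral causality)
b2 stroke→R1  (0-jn J1 has e-setter on 3)

dq_C1/dt = F_Sf1 - p_I1 - p_I2/3 - q_C1/9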